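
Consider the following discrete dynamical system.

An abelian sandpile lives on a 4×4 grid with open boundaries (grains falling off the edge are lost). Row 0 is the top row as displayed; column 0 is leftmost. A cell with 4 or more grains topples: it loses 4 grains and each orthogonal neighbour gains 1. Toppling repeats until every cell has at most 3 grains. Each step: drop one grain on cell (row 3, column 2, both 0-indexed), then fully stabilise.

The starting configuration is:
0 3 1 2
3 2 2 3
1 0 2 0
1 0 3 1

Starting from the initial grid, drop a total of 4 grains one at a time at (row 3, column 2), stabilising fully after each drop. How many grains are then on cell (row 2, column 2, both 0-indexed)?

3

[0] 0 3 1 2
3 2 2 3
1 0 2 0
1 0 3 1
[1] 0 3 1 2
3 2 2 3
1 0 3 0
1 1 0 2
[2] 0 3 1 2
3 2 2 3
1 0 3 0
1 1 1 2
[3] 0 3 1 2
3 2 2 3
1 0 3 0
1 1 2 2
[4] 0 3 1 2
3 2 2 3
1 0 3 0
1 1 3 2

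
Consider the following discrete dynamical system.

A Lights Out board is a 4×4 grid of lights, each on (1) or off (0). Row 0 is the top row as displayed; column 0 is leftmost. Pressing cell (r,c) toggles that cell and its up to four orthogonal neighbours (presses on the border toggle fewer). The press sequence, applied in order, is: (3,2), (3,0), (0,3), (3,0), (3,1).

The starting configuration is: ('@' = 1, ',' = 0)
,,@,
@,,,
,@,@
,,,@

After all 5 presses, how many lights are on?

k=0  ,,@,
@,,,
,@,@
,,,@
k=1  ,,@,
@,,,
,@@@
,@@,
k=2  ,,@,
@,,,
@@@@
@,@,
k=3  ,,,@
@,,@
@@@@
@,@,
k=4  ,,,@
@,,@
,@@@
,@@,
k=5  ,,,@
@,,@
,,@@
@,,,

6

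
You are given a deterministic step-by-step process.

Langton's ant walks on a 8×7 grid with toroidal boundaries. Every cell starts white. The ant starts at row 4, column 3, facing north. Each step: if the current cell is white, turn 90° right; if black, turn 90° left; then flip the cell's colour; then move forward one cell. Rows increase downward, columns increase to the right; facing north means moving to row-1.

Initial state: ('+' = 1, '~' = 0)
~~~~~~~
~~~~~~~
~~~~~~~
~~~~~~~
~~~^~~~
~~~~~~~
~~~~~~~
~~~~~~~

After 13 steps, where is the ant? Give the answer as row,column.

step 0: ~~~~~~~
~~~~~~~
~~~~~~~
~~~~~~~
~~~^~~~
~~~~~~~
~~~~~~~
~~~~~~~
step 1: ~~~~~~~
~~~~~~~
~~~~~~~
~~~~~~~
~~~+>~~
~~~~~~~
~~~~~~~
~~~~~~~
step 2: ~~~~~~~
~~~~~~~
~~~~~~~
~~~~~~~
~~~++~~
~~~~v~~
~~~~~~~
~~~~~~~
step 3: ~~~~~~~
~~~~~~~
~~~~~~~
~~~~~~~
~~~++~~
~~~<+~~
~~~~~~~
~~~~~~~
step 4: ~~~~~~~
~~~~~~~
~~~~~~~
~~~~~~~
~~~^+~~
~~~++~~
~~~~~~~
~~~~~~~
step 5: ~~~~~~~
~~~~~~~
~~~~~~~
~~~~~~~
~~<~+~~
~~~++~~
~~~~~~~
~~~~~~~
step 6: ~~~~~~~
~~~~~~~
~~~~~~~
~~^~~~~
~~+~+~~
~~~++~~
~~~~~~~
~~~~~~~
step 7: ~~~~~~~
~~~~~~~
~~~~~~~
~~+>~~~
~~+~+~~
~~~++~~
~~~~~~~
~~~~~~~
step 8: ~~~~~~~
~~~~~~~
~~~~~~~
~~++~~~
~~+v+~~
~~~++~~
~~~~~~~
~~~~~~~
step 9: ~~~~~~~
~~~~~~~
~~~~~~~
~~++~~~
~~<++~~
~~~++~~
~~~~~~~
~~~~~~~
step 10: ~~~~~~~
~~~~~~~
~~~~~~~
~~++~~~
~~~++~~
~~v++~~
~~~~~~~
~~~~~~~
step 11: ~~~~~~~
~~~~~~~
~~~~~~~
~~++~~~
~~~++~~
~<+++~~
~~~~~~~
~~~~~~~
step 12: ~~~~~~~
~~~~~~~
~~~~~~~
~~++~~~
~^~++~~
~++++~~
~~~~~~~
~~~~~~~
step 13: ~~~~~~~
~~~~~~~
~~~~~~~
~~++~~~
~+>++~~
~++++~~
~~~~~~~
~~~~~~~

4,2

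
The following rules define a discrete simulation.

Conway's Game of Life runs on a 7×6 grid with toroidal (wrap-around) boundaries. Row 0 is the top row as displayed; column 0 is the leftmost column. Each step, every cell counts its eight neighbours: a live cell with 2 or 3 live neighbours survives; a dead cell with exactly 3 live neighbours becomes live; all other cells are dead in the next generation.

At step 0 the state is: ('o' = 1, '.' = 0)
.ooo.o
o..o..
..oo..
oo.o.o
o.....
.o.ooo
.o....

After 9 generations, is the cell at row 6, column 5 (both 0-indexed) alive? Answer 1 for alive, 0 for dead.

1

t=0: .ooo.o
o..o..
..oo..
oo.o.o
o.....
.o.ooo
.o....
t=1: .o.oo.
o.....
...o.o
oo.ooo
...o..
.oo.oo
.o...o
t=2: .oo.oo
o.oo.o
.ooo..
o..o.o
......
.ooooo
.o...o
t=3: ......
.....o
......
oo.oo.
.o....
.ooooo
......
t=4: ......
......
o...oo
ooo...
......
ooooo.
..ooo.
t=5: ...o..
.....o
o....o
oo....
.....o
.o..oo
....oo
t=6: .....o
o...oo
.o...o
.o....
.o..oo
......
o..o.o
t=7: ......
....o.
.o..oo
.oo.oo
o.....
......
o...oo
t=8: ....o.
....oo
.oo...
.oooo.
oo...o
o.....
.....o
t=9: ....o.
...ooo
oo...o
...ooo
...ooo
.o....
.....o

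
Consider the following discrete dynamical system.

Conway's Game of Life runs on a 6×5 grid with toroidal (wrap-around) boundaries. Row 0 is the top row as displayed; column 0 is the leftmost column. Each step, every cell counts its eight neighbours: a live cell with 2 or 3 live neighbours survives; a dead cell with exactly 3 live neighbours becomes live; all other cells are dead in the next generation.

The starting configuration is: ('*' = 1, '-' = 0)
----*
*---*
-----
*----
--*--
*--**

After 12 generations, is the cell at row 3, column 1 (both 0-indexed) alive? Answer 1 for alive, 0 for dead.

0) ----*
*---*
-----
*----
--*--
*--**
1) -----
*---*
*---*
-----
**-*-
*--**
2) ---*-
*---*
*---*
-*---
****-
****-
3) ---*-
*--*-
-*--*
---*-
---*-
*----
4) -----
*-**-
*-***
--***
----*
----*
5) ---**
*-*--
*----
-**--
*---*
-----
6) ---**
**-*-
*-*--
-*--*
**---
*--*-
7) -*-*-
**-*-
--**-
--*-*
-**--
****-
8) ---*-
**-*-
*----
-----
----*
*--**
9) -*-*-
***--
**--*
-----
*--**
*--*-
10) ---*-
---*-
--*-*
-*-*-
*--*-
**-*-
11) ---*-
--***
--*-*
**-*-
*--*-
**-*-
12) **---
--*-*
-----
**-*-
---*-
**-*-

1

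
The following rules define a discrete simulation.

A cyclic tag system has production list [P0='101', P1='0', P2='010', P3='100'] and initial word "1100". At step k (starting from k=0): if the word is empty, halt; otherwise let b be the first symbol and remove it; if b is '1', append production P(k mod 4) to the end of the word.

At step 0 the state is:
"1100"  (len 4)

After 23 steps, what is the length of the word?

15

[0] "1100"  (len 4)
[1] "100101"  (len 6)
[2] "001010"  (len 6)
[3] "01010"  (len 5)
[4] "1010"  (len 4)
[5] "010101"  (len 6)
[6] "10101"  (len 5)
[7] "0101010"  (len 7)
[8] "101010"  (len 6)
[9] "01010101"  (len 8)
[10] "1010101"  (len 7)
[11] "010101010"  (len 9)
[12] "10101010"  (len 8)
[13] "0101010101"  (len 10)
[14] "101010101"  (len 9)
[15] "01010101010"  (len 11)
[16] "1010101010"  (len 10)
[17] "010101010101"  (len 12)
[18] "10101010101"  (len 11)
[19] "0101010101010"  (len 13)
[20] "101010101010"  (len 12)
[21] "01010101010101"  (len 14)
[22] "1010101010101"  (len 13)
[23] "010101010101010"  (len 15)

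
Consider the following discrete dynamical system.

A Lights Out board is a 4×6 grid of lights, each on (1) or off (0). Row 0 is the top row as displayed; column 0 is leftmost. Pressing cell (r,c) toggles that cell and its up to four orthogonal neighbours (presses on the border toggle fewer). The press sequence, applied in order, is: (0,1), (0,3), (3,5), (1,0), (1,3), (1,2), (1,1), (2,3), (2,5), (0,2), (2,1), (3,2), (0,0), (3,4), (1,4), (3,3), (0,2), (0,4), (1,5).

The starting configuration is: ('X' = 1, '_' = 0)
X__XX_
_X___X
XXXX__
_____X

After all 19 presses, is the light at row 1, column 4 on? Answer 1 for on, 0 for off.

0

0) X__XX_
_X___X
XXXX__
_____X
1) _XXXX_
_____X
XXXX__
_____X
2) _X____
___X_X
XXXX__
_____X
3) _X____
___X_X
XXXX_X
____X_
4) XX____
XX_X_X
_XXX_X
____X_
5) XX_X__
XXX_XX
_XX__X
____X_
6) XXXX__
X__XXX
_X___X
____X_
7) X_XX__
_XXXXX
_____X
____X_
8) X_XX__
_XX_XX
__XXXX
___XX_
9) X_XX__
_XX_X_
__XX__
___XXX
10) XX____
_X__X_
__XX__
___XXX
11) XX____
____X_
XX_X__
_X_XXX
12) XX____
____X_
XXXX__
__X_XX
13) ______
X___X_
XXXX__
__X_XX
14) ______
X___X_
XXXXX_
__XX__
15) ____X_
X__X_X
XXXX__
__XX__
16) ____X_
X__X_X
XXX___
____X_
17) _XXXX_
X_XX_X
XXX___
____X_
18) _XX__X
X_XXXX
XXX___
____X_
19) _XX___
X_XX__
XXX__X
____X_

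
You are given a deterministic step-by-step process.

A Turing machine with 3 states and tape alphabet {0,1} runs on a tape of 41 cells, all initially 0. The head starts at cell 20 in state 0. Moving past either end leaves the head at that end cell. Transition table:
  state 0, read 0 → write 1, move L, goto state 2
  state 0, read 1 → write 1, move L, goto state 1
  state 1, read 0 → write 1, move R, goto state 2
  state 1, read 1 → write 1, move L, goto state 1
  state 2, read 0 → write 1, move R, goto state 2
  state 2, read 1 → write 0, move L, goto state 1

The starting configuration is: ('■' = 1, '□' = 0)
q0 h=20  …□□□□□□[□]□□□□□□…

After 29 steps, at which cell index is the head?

0) q0 h=20  …□□□□□□[□]□□□□□□…
1) q2 h=19  …□□□□□□[□]■□□□□□…
2) q2 h=20  …□□□□□■[■]□□□□□□…
3) q1 h=19  …□□□□□□[■]□□□□□□…
4) q1 h=18  …□□□□□□[□]■□□□□□…
5) q2 h=19  …□□□□□■[■]□□□□□□…
6) q1 h=18  …□□□□□□[■]□□□□□□…
7) q1 h=17  …□□□□□□[□]■□□□□□…
8) q2 h=18  …□□□□□■[■]□□□□□□…
9) q1 h=17  …□□□□□□[■]□□□□□□…
10) q1 h=16  …□□□□□□[□]■□□□□□…
11) q2 h=17  …□□□□□■[■]□□□□□□…
12) q1 h=16  …□□□□□□[■]□□□□□□…
13) q1 h=15  …□□□□□□[□]■□□□□□…
14) q2 h=16  …□□□□□■[■]□□□□□□…
15) q1 h=15  …□□□□□□[■]□□□□□□…
16) q1 h=14  …□□□□□□[□]■□□□□□…
17) q2 h=15  …□□□□□■[■]□□□□□□…
18) q1 h=14  …□□□□□□[■]□□□□□□…
19) q1 h=13  …□□□□□□[□]■□□□□□…
20) q2 h=14  …□□□□□■[■]□□□□□□…
21) q1 h=13  …□□□□□□[■]□□□□□□…
22) q1 h=12  …□□□□□□[□]■□□□□□…
23) q2 h=13  …□□□□□■[■]□□□□□□…
24) q1 h=12  …□□□□□□[■]□□□□□□…
25) q1 h=11  …□□□□□□[□]■□□□□□…
26) q2 h=12  …□□□□□■[■]□□□□□□…
27) q1 h=11  …□□□□□□[■]□□□□□□…
28) q1 h=10  …□□□□□□[□]■□□□□□…
29) q2 h=11  …□□□□□■[■]□□□□□□…

11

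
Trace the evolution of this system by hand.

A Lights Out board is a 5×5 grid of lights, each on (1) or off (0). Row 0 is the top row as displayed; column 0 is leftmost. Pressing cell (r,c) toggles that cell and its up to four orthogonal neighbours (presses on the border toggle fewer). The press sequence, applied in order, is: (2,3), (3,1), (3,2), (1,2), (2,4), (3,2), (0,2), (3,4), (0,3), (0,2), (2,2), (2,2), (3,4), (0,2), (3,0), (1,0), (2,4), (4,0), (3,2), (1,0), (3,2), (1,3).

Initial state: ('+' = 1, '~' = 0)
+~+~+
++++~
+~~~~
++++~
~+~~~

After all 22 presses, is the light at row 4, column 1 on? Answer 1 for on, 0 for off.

1

gen 0: +~+~+
++++~
+~~~~
++++~
~+~~~
gen 1: +~+~+
+++~~
+~+++
+++~~
~+~~~
gen 2: +~+~+
+++~~
+++++
~~~~~
~~~~~
gen 3: +~+~+
+++~~
++~++
~+++~
~~+~~
gen 4: +~~~+
+~~+~
+++++
~+++~
~~+~~
gen 5: +~~~+
+~~++
+++~~
~++++
~~+~~
gen 6: +~~~+
+~~++
++~~~
~~~~+
~~~~~
gen 7: +++++
+~+++
++~~~
~~~~+
~~~~~
gen 8: +++++
+~+++
++~~+
~~~+~
~~~~+
gen 9: ++~~~
+~+~+
++~~+
~~~+~
~~~~+
gen 10: +~++~
+~~~+
++~~+
~~~+~
~~~~+
gen 11: +~++~
+~+~+
+~+++
~~++~
~~~~+
gen 12: +~++~
+~~~+
++~~+
~~~+~
~~~~+
gen 13: +~++~
+~~~+
++~~~
~~~~+
~~~~~
gen 14: ++~~~
+~+~+
++~~~
~~~~+
~~~~~
gen 15: ++~~~
+~+~+
~+~~~
++~~+
+~~~~
gen 16: ~+~~~
~++~+
++~~~
++~~+
+~~~~
gen 17: ~+~~~
~++~~
++~++
++~~~
+~~~~
gen 18: ~+~~~
~++~~
++~++
~+~~~
~+~~~
gen 19: ~+~~~
~++~~
+++++
~~++~
~++~~
gen 20: ++~~~
+~+~~
~++++
~~++~
~++~~
gen 21: ++~~~
+~+~~
~+~++
~+~~~
~+~~~
gen 22: ++~+~
+~~++
~+~~+
~+~~~
~+~~~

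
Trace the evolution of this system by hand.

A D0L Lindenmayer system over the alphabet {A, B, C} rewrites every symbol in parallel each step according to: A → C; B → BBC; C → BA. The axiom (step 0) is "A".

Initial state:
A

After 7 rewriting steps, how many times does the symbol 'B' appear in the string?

0) A
1) C
2) BA
3) BBCC
4) BBCBBCBABA
5) BBCBBCBABBCBBCBABBCCBBCC
6) BBCBBCBABBCBBCBABBCCBBCBBCBABBCBBCBABBCCBBCBBCBABABBCBBCBABA
7) BBCBBCBABBCBBCBABBCCBBCBBCBABBCBBCBABBCCBBCBBCBABABBCBBCBA…BBCBBCBABABBCBBCBABBCBBCBABBCCBBCCBBCBBCBABBCBBCBABBCCBBCC  (len 148)

88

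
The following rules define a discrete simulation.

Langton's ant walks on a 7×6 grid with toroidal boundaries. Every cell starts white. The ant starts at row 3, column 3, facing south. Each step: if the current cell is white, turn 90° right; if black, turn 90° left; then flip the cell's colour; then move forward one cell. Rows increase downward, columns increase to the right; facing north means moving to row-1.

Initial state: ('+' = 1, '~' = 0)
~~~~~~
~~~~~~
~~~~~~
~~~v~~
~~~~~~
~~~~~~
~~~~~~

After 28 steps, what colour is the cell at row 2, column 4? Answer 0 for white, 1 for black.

1

step 0: ~~~~~~
~~~~~~
~~~~~~
~~~v~~
~~~~~~
~~~~~~
~~~~~~
step 1: ~~~~~~
~~~~~~
~~~~~~
~~<+~~
~~~~~~
~~~~~~
~~~~~~
step 2: ~~~~~~
~~~~~~
~~^~~~
~~++~~
~~~~~~
~~~~~~
~~~~~~
step 3: ~~~~~~
~~~~~~
~~+>~~
~~++~~
~~~~~~
~~~~~~
~~~~~~
step 4: ~~~~~~
~~~~~~
~~++~~
~~+v~~
~~~~~~
~~~~~~
~~~~~~
step 5: ~~~~~~
~~~~~~
~~++~~
~~+~>~
~~~~~~
~~~~~~
~~~~~~
step 6: ~~~~~~
~~~~~~
~~++~~
~~+~+~
~~~~v~
~~~~~~
~~~~~~
step 7: ~~~~~~
~~~~~~
~~++~~
~~+~+~
~~~<+~
~~~~~~
~~~~~~
step 8: ~~~~~~
~~~~~~
~~++~~
~~+^+~
~~~++~
~~~~~~
~~~~~~
step 9: ~~~~~~
~~~~~~
~~++~~
~~++>~
~~~++~
~~~~~~
~~~~~~
step 10: ~~~~~~
~~~~~~
~~++^~
~~++~~
~~~++~
~~~~~~
~~~~~~
step 11: ~~~~~~
~~~~~~
~~+++>
~~++~~
~~~++~
~~~~~~
~~~~~~
step 12: ~~~~~~
~~~~~~
~~++++
~~++~v
~~~++~
~~~~~~
~~~~~~
step 13: ~~~~~~
~~~~~~
~~++++
~~++<+
~~~++~
~~~~~~
~~~~~~
step 14: ~~~~~~
~~~~~~
~~++^+
~~++++
~~~++~
~~~~~~
~~~~~~
step 15: ~~~~~~
~~~~~~
~~+<~+
~~++++
~~~++~
~~~~~~
~~~~~~
step 16: ~~~~~~
~~~~~~
~~+~~+
~~+v++
~~~++~
~~~~~~
~~~~~~
step 17: ~~~~~~
~~~~~~
~~+~~+
~~+~>+
~~~++~
~~~~~~
~~~~~~
step 18: ~~~~~~
~~~~~~
~~+~^+
~~+~~+
~~~++~
~~~~~~
~~~~~~
step 19: ~~~~~~
~~~~~~
~~+~+>
~~+~~+
~~~++~
~~~~~~
~~~~~~
step 20: ~~~~~~
~~~~~^
~~+~+~
~~+~~+
~~~++~
~~~~~~
~~~~~~
step 21: ~~~~~~
>~~~~+
~~+~+~
~~+~~+
~~~++~
~~~~~~
~~~~~~
step 22: ~~~~~~
+~~~~+
v~+~+~
~~+~~+
~~~++~
~~~~~~
~~~~~~
step 23: ~~~~~~
+~~~~+
+~+~+<
~~+~~+
~~~++~
~~~~~~
~~~~~~
step 24: ~~~~~~
+~~~~^
+~+~++
~~+~~+
~~~++~
~~~~~~
~~~~~~
step 25: ~~~~~~
+~~~<~
+~+~++
~~+~~+
~~~++~
~~~~~~
~~~~~~
step 26: ~~~~^~
+~~~+~
+~+~++
~~+~~+
~~~++~
~~~~~~
~~~~~~
step 27: ~~~~+>
+~~~+~
+~+~++
~~+~~+
~~~++~
~~~~~~
~~~~~~
step 28: ~~~~++
+~~~+v
+~+~++
~~+~~+
~~~++~
~~~~~~
~~~~~~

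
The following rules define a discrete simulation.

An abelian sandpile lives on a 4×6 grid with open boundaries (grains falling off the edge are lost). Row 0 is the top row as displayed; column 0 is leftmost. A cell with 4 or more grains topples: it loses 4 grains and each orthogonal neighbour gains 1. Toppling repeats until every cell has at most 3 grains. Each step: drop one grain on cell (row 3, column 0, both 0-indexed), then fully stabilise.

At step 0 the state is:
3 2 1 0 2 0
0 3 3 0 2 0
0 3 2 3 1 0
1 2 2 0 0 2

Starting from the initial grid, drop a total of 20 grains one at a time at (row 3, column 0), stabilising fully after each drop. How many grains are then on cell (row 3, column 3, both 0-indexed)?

2

[0] 3 2 1 0 2 0
0 3 3 0 2 0
0 3 2 3 1 0
1 2 2 0 0 2
[1] 3 2 1 0 2 0
0 3 3 0 2 0
0 3 2 3 1 0
2 2 2 0 0 2
[2] 3 2 1 0 2 0
0 3 3 0 2 0
0 3 2 3 1 0
3 2 2 0 0 2
[3] 3 2 1 0 2 0
0 3 3 0 2 0
1 3 2 3 1 0
0 3 2 0 0 2
[4] 3 2 1 0 2 0
0 3 3 0 2 0
1 3 2 3 1 0
1 3 2 0 0 2
[5] 3 2 1 0 2 0
0 3 3 0 2 0
1 3 2 3 1 0
2 3 2 0 0 2
[6] 3 2 1 0 2 0
0 3 3 0 2 0
1 3 2 3 1 0
3 3 2 0 0 2
[7] 3 3 2 0 2 0
1 1 1 2 2 0
3 2 2 0 2 0
1 2 0 2 0 2
[8] 3 3 2 0 2 0
1 1 1 2 2 0
3 2 2 0 2 0
2 2 0 2 0 2
[9] 3 3 2 0 2 0
1 1 1 2 2 0
3 2 2 0 2 0
3 2 0 2 0 2
[10] 3 3 2 0 2 0
2 1 1 2 2 0
0 3 2 0 2 0
1 3 0 2 0 2
[11] 3 3 2 0 2 0
2 1 1 2 2 0
0 3 2 0 2 0
2 3 0 2 0 2
[12] 3 3 2 0 2 0
2 1 1 2 2 0
0 3 2 0 2 0
3 3 0 2 0 2
[13] 3 3 2 0 2 0
2 2 1 2 2 0
2 0 3 0 2 0
1 1 1 2 0 2
[14] 3 3 2 0 2 0
2 2 1 2 2 0
2 0 3 0 2 0
2 1 1 2 0 2
[15] 3 3 2 0 2 0
2 2 1 2 2 0
2 0 3 0 2 0
3 1 1 2 0 2
[16] 3 3 2 0 2 0
2 2 1 2 2 0
3 0 3 0 2 0
0 2 1 2 0 2
[17] 3 3 2 0 2 0
2 2 1 2 2 0
3 0 3 0 2 0
1 2 1 2 0 2
[18] 3 3 2 0 2 0
2 2 1 2 2 0
3 0 3 0 2 0
2 2 1 2 0 2
[19] 3 3 2 0 2 0
2 2 1 2 2 0
3 0 3 0 2 0
3 2 1 2 0 2
[20] 3 3 2 0 2 0
3 2 1 2 2 0
0 1 3 0 2 0
1 3 1 2 0 2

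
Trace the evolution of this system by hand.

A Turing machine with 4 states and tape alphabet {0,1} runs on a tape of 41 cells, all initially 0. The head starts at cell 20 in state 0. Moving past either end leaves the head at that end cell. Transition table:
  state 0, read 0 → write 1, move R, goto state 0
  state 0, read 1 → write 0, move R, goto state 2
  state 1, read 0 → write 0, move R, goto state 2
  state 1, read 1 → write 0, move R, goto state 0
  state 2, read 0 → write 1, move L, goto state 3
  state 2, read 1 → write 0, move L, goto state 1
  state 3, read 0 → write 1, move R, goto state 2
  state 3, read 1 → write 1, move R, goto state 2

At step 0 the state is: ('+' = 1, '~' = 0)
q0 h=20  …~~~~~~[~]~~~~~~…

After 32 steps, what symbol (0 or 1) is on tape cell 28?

1

k=0  q0 h=20  …~~~~~~[~]~~~~~~…
k=1  q0 h=21  …~~~~~+[~]~~~~~~…
k=2  q0 h=22  …~~~~++[~]~~~~~~…
k=3  q0 h=23  …~~~+++[~]~~~~~~…
k=4  q0 h=24  …~~++++[~]~~~~~~…
k=5  q0 h=25  …~+++++[~]~~~~~~…
k=6  q0 h=26  …++++++[~]~~~~~~…
k=7  q0 h=27  …++++++[~]~~~~~~…
k=8  q0 h=28  …++++++[~]~~~~~~…
k=9  q0 h=29  …++++++[~]~~~~~~…
k=10  q0 h=30  …++++++[~]~~~~~~…
k=11  q0 h=31  …++++++[~]~~~~~~…
k=12  q0 h=32  …++++++[~]~~~~~~…
k=13  q0 h=33  …++++++[~]~~~~~~…
k=14  q0 h=34  …++++++[~]~~~~~~|
k=15  q0 h=35  …++++++[~]~~~~~|
k=16  q0 h=36  …++++++[~]~~~~|
k=17  q0 h=37  …++++++[~]~~~|
k=18  q0 h=38  …++++++[~]~~|
k=19  q0 h=39  …++++++[~]~|
k=20  q0 h=40  …++++++[~]|
k=21  q0 h=40  …++++++[+]|
k=22  q2 h=40  …++++++[~]|
k=23  q3 h=39  …++++++[+]+|
k=24  q2 h=40  …++++++[+]|
k=25  q1 h=39  …++++++[+]~|
k=26  q0 h=40  …+++++~[~]|
k=27  q0 h=40  …+++++~[+]|
k=28  q2 h=40  …+++++~[~]|
k=29  q3 h=39  …++++++[~]+|
k=30  q2 h=40  …++++++[+]|
k=31  q1 h=39  …++++++[+]~|
k=32  q0 h=40  …+++++~[~]|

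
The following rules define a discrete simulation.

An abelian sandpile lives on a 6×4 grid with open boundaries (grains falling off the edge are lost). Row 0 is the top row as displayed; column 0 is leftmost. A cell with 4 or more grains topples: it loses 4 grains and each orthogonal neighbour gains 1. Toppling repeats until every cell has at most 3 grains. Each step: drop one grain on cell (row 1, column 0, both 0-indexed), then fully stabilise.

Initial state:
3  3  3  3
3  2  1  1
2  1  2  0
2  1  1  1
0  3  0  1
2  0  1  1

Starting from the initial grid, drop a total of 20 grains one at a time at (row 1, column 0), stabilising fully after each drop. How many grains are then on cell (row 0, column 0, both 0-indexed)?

t=0: 3  3  3  3
3  2  1  1
2  1  2  0
2  1  1  1
0  3  0  1
2  0  1  1
t=1: 1  2  1  0
2  0  3  2
3  2  2  0
2  1  1  1
0  3  0  1
2  0  1  1
t=2: 1  2  1  0
3  0  3  2
3  2  2  0
2  1  1  1
0  3  0  1
2  0  1  1
t=3: 2  2  1  0
1  1  3  2
0  3  2  0
3  1  1  1
0  3  0  1
2  0  1  1
t=4: 2  2  1  0
2  1  3  2
0  3  2  0
3  1  1  1
0  3  0  1
2  0  1  1
t=5: 2  2  1  0
3  1  3  2
0  3  2  0
3  1  1  1
0  3  0  1
2  0  1  1
t=6: 3  2  1  0
0  2  3  2
1  3  2  0
3  1  1  1
0  3  0  1
2  0  1  1
t=7: 3  2  1  0
1  2  3  2
1  3  2  0
3  1  1  1
0  3  0  1
2  0  1  1
t=8: 3  2  1  0
2  2  3  2
1  3  2  0
3  1  1  1
0  3  0  1
2  0  1  1
t=9: 3  2  1  0
3  2  3  2
1  3  2  0
3  1  1  1
0  3  0  1
2  0  1  1
t=10: 0  3  1  0
1  3  3  2
2  3  2  0
3  1  1  1
0  3  0  1
2  0  1  1
t=11: 0  3  1  0
2  3  3  2
2  3  2  0
3  1  1  1
0  3  0  1
2  0  1  1
t=12: 0  3  1  0
3  3  3  2
2  3  2  0
3  1  1  1
0  3  0  1
2  0  1  1
t=13: 2  0  3  0
2  3  1  3
1  2  0  1
0  3  2  1
1  3  0  1
2  0  1  1
t=14: 2  0  3  0
3  3  1  3
1  2  0  1
0  3  2  1
1  3  0  1
2  0  1  1
t=15: 3  1  3  0
1  0  2  3
2  3  0  1
0  3  2  1
1  3  0  1
2  0  1  1
t=16: 3  1  3  0
2  0  2  3
2  3  0  1
0  3  2  1
1  3  0  1
2  0  1  1
t=17: 3  1  3  0
3  0  2  3
2  3  0  1
0  3  2  1
1  3  0  1
2  0  1  1
t=18: 0  2  3  0
1  1  2  3
3  3  0  1
0  3  2  1
1  3  0  1
2  0  1  1
t=19: 0  2  3  0
2  1  2  3
3  3  0  1
0  3  2  1
1  3  0  1
2  0  1  1
t=20: 0  2  3  0
3  1  2  3
3  3  0  1
0  3  2  1
1  3  0  1
2  0  1  1

0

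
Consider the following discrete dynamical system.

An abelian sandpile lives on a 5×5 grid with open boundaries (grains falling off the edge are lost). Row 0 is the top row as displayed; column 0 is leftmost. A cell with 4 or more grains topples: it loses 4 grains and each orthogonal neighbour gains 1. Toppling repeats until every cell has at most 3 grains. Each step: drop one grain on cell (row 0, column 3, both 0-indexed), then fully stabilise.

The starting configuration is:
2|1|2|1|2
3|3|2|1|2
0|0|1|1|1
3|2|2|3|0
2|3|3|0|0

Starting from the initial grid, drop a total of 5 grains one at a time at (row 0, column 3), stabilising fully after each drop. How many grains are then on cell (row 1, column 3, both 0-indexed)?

0) 2|1|2|1|2
3|3|2|1|2
0|0|1|1|1
3|2|2|3|0
2|3|3|0|0
1) 2|1|2|2|2
3|3|2|1|2
0|0|1|1|1
3|2|2|3|0
2|3|3|0|0
2) 2|1|2|3|2
3|3|2|1|2
0|0|1|1|1
3|2|2|3|0
2|3|3|0|0
3) 2|1|3|0|3
3|3|2|2|2
0|0|1|1|1
3|2|2|3|0
2|3|3|0|0
4) 2|1|3|1|3
3|3|2|2|2
0|0|1|1|1
3|2|2|3|0
2|3|3|0|0
5) 2|1|3|2|3
3|3|2|2|2
0|0|1|1|1
3|2|2|3|0
2|3|3|0|0

2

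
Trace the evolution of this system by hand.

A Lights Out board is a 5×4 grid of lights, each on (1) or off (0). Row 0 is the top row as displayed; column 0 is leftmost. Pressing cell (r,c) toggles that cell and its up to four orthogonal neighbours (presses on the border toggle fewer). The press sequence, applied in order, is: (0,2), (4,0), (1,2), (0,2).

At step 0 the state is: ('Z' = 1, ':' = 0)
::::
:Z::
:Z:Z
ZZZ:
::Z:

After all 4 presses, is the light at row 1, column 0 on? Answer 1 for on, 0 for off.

0

t=0: ::::
:Z::
:Z:Z
ZZZ:
::Z:
t=1: :ZZZ
:ZZ:
:Z:Z
ZZZ:
::Z:
t=2: :ZZZ
:ZZ:
:Z:Z
:ZZ:
ZZZ:
t=3: :Z:Z
:::Z
:ZZZ
:ZZ:
ZZZ:
t=4: ::Z:
::ZZ
:ZZZ
:ZZ:
ZZZ:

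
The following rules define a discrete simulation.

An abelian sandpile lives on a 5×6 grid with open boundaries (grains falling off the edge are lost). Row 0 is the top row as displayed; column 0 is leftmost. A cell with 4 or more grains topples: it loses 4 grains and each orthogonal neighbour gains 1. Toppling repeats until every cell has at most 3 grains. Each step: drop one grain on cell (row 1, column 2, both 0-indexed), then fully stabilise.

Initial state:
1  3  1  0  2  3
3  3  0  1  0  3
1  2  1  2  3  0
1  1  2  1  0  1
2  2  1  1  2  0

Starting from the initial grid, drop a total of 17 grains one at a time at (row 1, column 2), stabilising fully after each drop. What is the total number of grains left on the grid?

step 0: 1  3  1  0  2  3
3  3  0  1  0  3
1  2  1  2  3  0
1  1  2  1  0  1
2  2  1  1  2  0
step 1: 1  3  1  0  2  3
3  3  1  1  0  3
1  2  1  2  3  0
1  1  2  1  0  1
2  2  1  1  2  0
step 2: 1  3  1  0  2  3
3  3  2  1  0  3
1  2  1  2  3  0
1  1  2  1  0  1
2  2  1  1  2  0
step 3: 1  3  1  0  2  3
3  3  3  1  0  3
1  2  1  2  3  0
1  1  2  1  0  1
2  2  1  1  2  0
step 4: 3  0  3  0  2  3
0  2  1  2  0  3
2  3  2  2  3  0
1  1  2  1  0  1
2  2  1  1  2  0
step 5: 3  0  3  0  2  3
0  2  2  2  0  3
2  3  2  2  3  0
1  1  2  1  0  1
2  2  1  1  2  0
step 6: 3  0  3  0  2  3
0  2  3  2  0  3
2  3  2  2  3  0
1  1  2  1  0  1
2  2  1  1  2  0
step 7: 3  1  0  1  2  3
0  3  1  3  0  3
2  3  3  2  3  0
1  1  2  1  0  1
2  2  1  1  2  0
step 8: 3  1  0  1  2  3
0  3  2  3  0  3
2  3  3  2  3  0
1  1  2  1  0  1
2  2  1  1  2  0
step 9: 3  1  0  1  2  3
0  3  3  3  0  3
2  3  3  2  3  0
1  1  2  1  0  1
2  2  1  1  2  0
step 10: 3  2  1  2  2  3
1  1  3  1  2  3
3  1  2  1  0  1
1  2  3  2  1  1
2  2  1  1  2  0
step 11: 3  2  2  2  2  3
1  2  0  2  2  3
3  1  3  1  0  1
1  2  3  2  1  1
2  2  1  1  2  0
step 12: 3  2  2  2  2  3
1  2  1  2  2  3
3  1  3  1  0  1
1  2  3  2  1  1
2  2  1  1  2  0
step 13: 3  2  2  2  2  3
1  2  2  2  2  3
3  1  3  1  0  1
1  2  3  2  1  1
2  2  1  1  2  0
step 14: 3  2  2  2  2  3
1  2  3  2  2  3
3  1  3  1  0  1
1  2  3  2  1  1
2  2  1  1  2  0
step 15: 3  2  3  2  2  3
1  3  1  3  2  3
3  2  1  2  0  1
1  3  0  3  1  1
2  2  2  1  2  0
step 16: 3  2  3  2  2  3
1  3  2  3  2  3
3  2  1  2  0  1
1  3  0  3  1  1
2  2  2  1  2  0
step 17: 3  2  3  2  2  3
1  3  3  3  2  3
3  2  1  2  0  1
1  3  0  3  1  1
2  2  2  1  2  0

57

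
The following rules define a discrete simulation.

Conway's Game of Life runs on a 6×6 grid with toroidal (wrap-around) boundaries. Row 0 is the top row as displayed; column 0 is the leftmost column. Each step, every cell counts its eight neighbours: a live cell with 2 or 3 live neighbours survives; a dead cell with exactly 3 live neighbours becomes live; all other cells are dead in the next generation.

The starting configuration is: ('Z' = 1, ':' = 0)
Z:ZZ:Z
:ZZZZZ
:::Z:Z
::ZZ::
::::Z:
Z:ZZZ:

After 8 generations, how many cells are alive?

gen 0: Z:ZZ:Z
:ZZZZZ
:::Z:Z
::ZZ::
::::Z:
Z:ZZZ:
gen 1: ::::::
:Z::::
ZZ:::Z
::ZZ::
:Z::ZZ
Z:Z:::
gen 2: :Z::::
:Z::::
ZZ::::
::ZZ::
ZZ::ZZ
ZZ:::Z
gen 3: :ZZ:::
:ZZ:::
ZZ::::
::ZZZ:
:::ZZ:
::Z:Z:
gen 4: ::::::
::::::
Z:::::
:ZZ:ZZ
:::::Z
:ZZ:Z:
gen 5: ::::::
::::::
ZZ:::Z
:Z::ZZ
:::::Z
::::::
gen 6: ::::::
Z:::::
:Z::ZZ
:Z::Z:
Z:::ZZ
::::::
gen 7: ::::::
Z::::Z
:Z::ZZ
:Z:Z::
Z:::ZZ
:::::Z
gen 8: Z::::Z
Z:::ZZ
:ZZ:ZZ
:ZZZ::
Z:::ZZ
Z:::ZZ

18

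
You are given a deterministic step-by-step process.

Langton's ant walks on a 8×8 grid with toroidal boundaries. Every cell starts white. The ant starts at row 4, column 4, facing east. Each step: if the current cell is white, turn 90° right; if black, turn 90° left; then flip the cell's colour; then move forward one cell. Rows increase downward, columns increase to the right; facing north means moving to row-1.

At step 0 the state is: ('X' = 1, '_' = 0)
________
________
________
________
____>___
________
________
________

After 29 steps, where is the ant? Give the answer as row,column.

3,2

t=0: ________
________
________
________
____>___
________
________
________
t=1: ________
________
________
________
____X___
____v___
________
________
t=2: ________
________
________
________
____X___
___<X___
________
________
t=3: ________
________
________
________
___^X___
___XX___
________
________
t=4: ________
________
________
________
___X>___
___XX___
________
________
t=5: ________
________
________
____^___
___X____
___XX___
________
________
t=6: ________
________
________
____X>__
___X____
___XX___
________
________
t=7: ________
________
________
____XX__
___X_v__
___XX___
________
________
t=8: ________
________
________
____XX__
___X<X__
___XX___
________
________
t=9: ________
________
________
____^X__
___XXX__
___XX___
________
________
t=10: ________
________
________
___<_X__
___XXX__
___XX___
________
________
t=11: ________
________
___^____
___X_X__
___XXX__
___XX___
________
________
t=12: ________
________
___X>___
___X_X__
___XXX__
___XX___
________
________
t=13: ________
________
___XX___
___XvX__
___XXX__
___XX___
________
________
t=14: ________
________
___XX___
___<XX__
___XXX__
___XX___
________
________
t=15: ________
________
___XX___
____XX__
___vXX__
___XX___
________
________
t=16: ________
________
___XX___
____XX__
____>X__
___XX___
________
________
t=17: ________
________
___XX___
____^X__
_____X__
___XX___
________
________
t=18: ________
________
___XX___
___<_X__
_____X__
___XX___
________
________
t=19: ________
________
___^X___
___X_X__
_____X__
___XX___
________
________
t=20: ________
________
__<_X___
___X_X__
_____X__
___XX___
________
________
t=21: ________
__^_____
__X_X___
___X_X__
_____X__
___XX___
________
________
t=22: ________
__X>____
__X_X___
___X_X__
_____X__
___XX___
________
________
t=23: ________
__XX____
__XvX___
___X_X__
_____X__
___XX___
________
________
t=24: ________
__XX____
__<XX___
___X_X__
_____X__
___XX___
________
________
t=25: ________
__XX____
___XX___
__vX_X__
_____X__
___XX___
________
________
t=26: ________
__XX____
___XX___
_<XX_X__
_____X__
___XX___
________
________
t=27: ________
__XX____
_^_XX___
_XXX_X__
_____X__
___XX___
________
________
t=28: ________
__XX____
_X>XX___
_XXX_X__
_____X__
___XX___
________
________
t=29: ________
__XX____
_XXXX___
_XvX_X__
_____X__
___XX___
________
________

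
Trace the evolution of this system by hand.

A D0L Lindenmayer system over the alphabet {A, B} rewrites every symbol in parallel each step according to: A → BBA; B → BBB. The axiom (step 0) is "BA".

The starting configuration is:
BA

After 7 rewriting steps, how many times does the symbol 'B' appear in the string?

4373

k=0  BA
k=1  BBBBBA
k=2  BBBBBBBBBBBBBBBBBA
k=3  BBBBBBBBBBBBBBBBBBBBBBBBBBBBBBBBBBBBBBBBBBBBBBBBBBBBBA
k=4  BBBBBBBBBBBBBBBBBBBBBBBBBBBBBBBBBBBBBBBBBBBBBBBBBBBBBBBBBB…BBBBBBBBBBBBBBBBBBBBBBBBBBBBBBBBBBBBBBBBBBBBBBBBBBBBBBBBBA  (len 162)
k=5  BBBBBBBBBBBBBBBBBBBBBBBBBBBBBBBBBBBBBBBBBBBBBBBBBBBBBBBBBB…BBBBBBBBBBBBBBBBBBBBBBBBBBBBBBBBBBBBBBBBBBBBBBBBBBBBBBBBBA  (len 486)
k=6  BBBBBBBBBBBBBBBBBBBBBBBBBBBBBBBBBBBBBBBBBBBBBBBBBBBBBBBBBB…BBBBBBBBBBBBBBBBBBBBBBBBBBBBBBBBBBBBBBBBBBBBBBBBBBBBBBBBBA  (len 1458)
k=7  BBBBBBBBBBBBBBBBBBBBBBBBBBBBBBBBBBBBBBBBBBBBBBBBBBBBBBBBBB…BBBBBBBBBBBBBBBBBBBBBBBBBBBBBBBBBBBBBBBBBBBBBBBBBBBBBBBBBA  (len 4374)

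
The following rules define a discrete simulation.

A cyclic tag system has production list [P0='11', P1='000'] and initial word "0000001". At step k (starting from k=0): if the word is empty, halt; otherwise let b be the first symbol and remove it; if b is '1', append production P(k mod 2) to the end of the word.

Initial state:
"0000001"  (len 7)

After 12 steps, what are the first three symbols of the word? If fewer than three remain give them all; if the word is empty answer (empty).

11

t=0: "0000001"  (len 7)
t=1: "000001"  (len 6)
t=2: "00001"  (len 5)
t=3: "0001"  (len 4)
t=4: "001"  (len 3)
t=5: "01"  (len 2)
t=6: "1"  (len 1)
t=7: "11"  (len 2)
t=8: "1000"  (len 4)
t=9: "00011"  (len 5)
t=10: "0011"  (len 4)
t=11: "011"  (len 3)
t=12: "11"  (len 2)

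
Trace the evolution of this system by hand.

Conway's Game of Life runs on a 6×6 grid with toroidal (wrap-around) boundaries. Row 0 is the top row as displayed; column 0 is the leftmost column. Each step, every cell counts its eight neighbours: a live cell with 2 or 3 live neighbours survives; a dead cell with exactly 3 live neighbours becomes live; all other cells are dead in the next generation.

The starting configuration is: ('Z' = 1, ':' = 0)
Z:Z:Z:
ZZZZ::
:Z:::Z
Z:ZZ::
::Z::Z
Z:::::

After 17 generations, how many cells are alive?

12

gen 0: Z:Z:Z:
ZZZZ::
:Z:::Z
Z:ZZ::
::Z::Z
Z:::::
gen 1: Z:Z:::
:::ZZ:
::::ZZ
Z:ZZZZ
Z:ZZ:Z
Z::Z::
gen 2: :ZZ:ZZ
:::ZZ:
Z:Z:::
::Z:::
::::::
Z::ZZ:
gen 3: ZZZ:::
Z:::Z:
:ZZ:::
:Z::::
:::Z::
ZZZZZ:
gen 4: ::::Z:
Z::Z:Z
ZZZ:::
:Z::::
Z::ZZ:
Z:::ZZ
gen 5: :::Z::
Z:ZZZZ
::Z::Z
:::Z:Z
ZZ:ZZ:
Z:::::
gen 6: ZZZZ::
ZZZ::Z
:ZZ:::
:Z:Z:Z
ZZZZZ:
ZZZZZZ
gen 7: ::::::
:::::Z
:::ZZZ
:::::Z
::::::
::::::
gen 8: ::::::
:::::Z
Z::::Z
:::::Z
::::::
::::::
gen 9: ::::::
Z::::Z
Z:::ZZ
Z::::Z
::::::
::::::
gen 10: ::::::
Z:::Z:
:Z::Z:
Z:::Z:
::::::
::::::
gen 11: ::::::
:::::Z
ZZ:ZZ:
:::::Z
::::::
::::::
gen 12: ::::::
Z:::ZZ
Z:::Z:
Z:::ZZ
::::::
::::::
gen 13: :::::Z
Z:::Z:
:Z:Z::
Z:::Z:
:::::Z
::::::
gen 14: :::::Z
Z:::ZZ
ZZ:ZZ:
Z:::ZZ
:::::Z
::::::
gen 15: Z:::ZZ
:Z:Z::
:Z:Z::
:Z:Z::
Z:::ZZ
::::::
gen 16: Z:::ZZ
:Z:Z:Z
ZZ:ZZ:
:Z:Z:Z
Z:::ZZ
::::::
gen 17: Z:::ZZ
:Z:Z::
:Z:Z::
:Z:Z::
Z:::ZZ
::::::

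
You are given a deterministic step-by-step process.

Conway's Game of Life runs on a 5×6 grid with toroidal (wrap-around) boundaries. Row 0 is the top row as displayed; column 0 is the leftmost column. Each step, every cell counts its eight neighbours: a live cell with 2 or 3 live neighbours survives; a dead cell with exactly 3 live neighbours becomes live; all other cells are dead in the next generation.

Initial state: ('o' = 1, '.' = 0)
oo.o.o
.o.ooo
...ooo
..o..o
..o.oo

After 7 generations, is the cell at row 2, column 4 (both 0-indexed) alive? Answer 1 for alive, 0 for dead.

[0] oo.o.o
.o.ooo
...ooo
..o..o
..o.oo
[1] .o....
.o....
......
o.o...
..o...
[2] .oo...
......
.o....
.o....
..o...
[3] .oo...
.oo...
......
.oo...
..o...
[4] ...o..
.oo...
......
.oo...
...o..
[5] ...o..
..o...
......
..o...
...o..
[6] ..oo..
......
......
......
..oo..
[7] ..oo..
......
......
......
..oo..

0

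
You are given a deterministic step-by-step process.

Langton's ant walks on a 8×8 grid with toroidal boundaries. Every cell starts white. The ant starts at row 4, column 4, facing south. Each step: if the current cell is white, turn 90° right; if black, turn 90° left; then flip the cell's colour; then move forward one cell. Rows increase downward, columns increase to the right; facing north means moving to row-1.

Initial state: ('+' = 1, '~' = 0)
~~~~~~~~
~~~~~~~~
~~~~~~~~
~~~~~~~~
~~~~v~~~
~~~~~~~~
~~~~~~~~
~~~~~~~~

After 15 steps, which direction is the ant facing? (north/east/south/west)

gen 0: ~~~~~~~~
~~~~~~~~
~~~~~~~~
~~~~~~~~
~~~~v~~~
~~~~~~~~
~~~~~~~~
~~~~~~~~
gen 1: ~~~~~~~~
~~~~~~~~
~~~~~~~~
~~~~~~~~
~~~<+~~~
~~~~~~~~
~~~~~~~~
~~~~~~~~
gen 2: ~~~~~~~~
~~~~~~~~
~~~~~~~~
~~~^~~~~
~~~++~~~
~~~~~~~~
~~~~~~~~
~~~~~~~~
gen 3: ~~~~~~~~
~~~~~~~~
~~~~~~~~
~~~+>~~~
~~~++~~~
~~~~~~~~
~~~~~~~~
~~~~~~~~
gen 4: ~~~~~~~~
~~~~~~~~
~~~~~~~~
~~~++~~~
~~~+v~~~
~~~~~~~~
~~~~~~~~
~~~~~~~~
gen 5: ~~~~~~~~
~~~~~~~~
~~~~~~~~
~~~++~~~
~~~+~>~~
~~~~~~~~
~~~~~~~~
~~~~~~~~
gen 6: ~~~~~~~~
~~~~~~~~
~~~~~~~~
~~~++~~~
~~~+~+~~
~~~~~v~~
~~~~~~~~
~~~~~~~~
gen 7: ~~~~~~~~
~~~~~~~~
~~~~~~~~
~~~++~~~
~~~+~+~~
~~~~<+~~
~~~~~~~~
~~~~~~~~
gen 8: ~~~~~~~~
~~~~~~~~
~~~~~~~~
~~~++~~~
~~~+^+~~
~~~~++~~
~~~~~~~~
~~~~~~~~
gen 9: ~~~~~~~~
~~~~~~~~
~~~~~~~~
~~~++~~~
~~~++>~~
~~~~++~~
~~~~~~~~
~~~~~~~~
gen 10: ~~~~~~~~
~~~~~~~~
~~~~~~~~
~~~++^~~
~~~++~~~
~~~~++~~
~~~~~~~~
~~~~~~~~
gen 11: ~~~~~~~~
~~~~~~~~
~~~~~~~~
~~~+++>~
~~~++~~~
~~~~++~~
~~~~~~~~
~~~~~~~~
gen 12: ~~~~~~~~
~~~~~~~~
~~~~~~~~
~~~++++~
~~~++~v~
~~~~++~~
~~~~~~~~
~~~~~~~~
gen 13: ~~~~~~~~
~~~~~~~~
~~~~~~~~
~~~++++~
~~~++<+~
~~~~++~~
~~~~~~~~
~~~~~~~~
gen 14: ~~~~~~~~
~~~~~~~~
~~~~~~~~
~~~++^+~
~~~++++~
~~~~++~~
~~~~~~~~
~~~~~~~~
gen 15: ~~~~~~~~
~~~~~~~~
~~~~~~~~
~~~+<~+~
~~~++++~
~~~~++~~
~~~~~~~~
~~~~~~~~

west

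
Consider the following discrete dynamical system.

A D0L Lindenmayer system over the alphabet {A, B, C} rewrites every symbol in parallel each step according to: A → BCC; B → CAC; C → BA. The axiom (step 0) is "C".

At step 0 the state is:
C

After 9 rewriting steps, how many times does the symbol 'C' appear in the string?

1764

k=0  C
k=1  BA
k=2  CACBCC
k=3  BABCCBACACBABA
k=4  CACBCCCACBABACACBCCBABCCBACACBCCCACBCC
k=5  BABCCBACACBABABABCCBACACBCCCACBCCBABCCBACACBABACACBCCCACBABACACBCCBABCCBACACBABABABCCBACACBABA
k=6  CACBCCCACBABACACBCCBABCCBACACBCCCACBCCCACBCCCACBABACACBCCB…CBABCCBACACBCCCACBCCCACBCCCACBABACACBCCBABCCBACACBCCCACBCC  (len 246)
k=7  BABCCBACACBABABABCCBACACBCCCACBCCBABCCBACACBABACACBCCCACBA…CCBACACBABACACBCCCACBABACACBCCBABCCBACACBABABABCCBACACBABA  (len 622)
k=8  CACBCCCACBABACACBCCBABCCBACACBCCCACBCCCACBCCCACBABACACBCCB…CBABCCBACACBCCCACBCCCACBCCCACBABACACBCCBABCCBACACBCCCACBCC  (len 1606)
k=9  BABCCBACACBABABABCCBACACBCCCACBCCBABCCBACACBABACACBCCCACBA…CCBACACBABACACBCCCACBABACACBCCBABCCBACACBABABABCCBACACBABA  (len 4094)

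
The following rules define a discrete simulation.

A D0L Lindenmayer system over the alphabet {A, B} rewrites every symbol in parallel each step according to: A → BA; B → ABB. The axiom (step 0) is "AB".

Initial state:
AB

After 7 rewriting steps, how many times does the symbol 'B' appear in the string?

987

[0] AB
[1] BAABB
[2] ABBBABAABBABB
[3] BAABBABBABBBAABBBABAABBABBBAABBABB
[4] ABBBABAABBABBBAABBABBBAABBABBABBBABAABBABBABBBAABBBABAABBABBBAABBABBABBBABAABBABBBAABBABB
[5] BAABBABBABBBAABBBABAABBABBBAABBABBABBBABAABBABBBAABBABBABB…ABBBAABBABBABBBAABBBABAABBABBBAABBABBABBBABAABBABBBAABBABB  (len 233)
[6] ABBBABAABBABBBAABBABBBAABBABBABBBABAABBABBABBBAABBBABAABBA…ABBBAABBABBABBBAABBBABAABBABBBAABBABBABBBABAABBABBBAABBABB  (len 610)
[7] BAABBABBABBBAABBBABAABBABBBAABBABBABBBABAABBABBBAABBABBABB…ABBBAABBABBABBBAABBBABAABBABBBAABBABBABBBABAABBABBBAABBABB  (len 1597)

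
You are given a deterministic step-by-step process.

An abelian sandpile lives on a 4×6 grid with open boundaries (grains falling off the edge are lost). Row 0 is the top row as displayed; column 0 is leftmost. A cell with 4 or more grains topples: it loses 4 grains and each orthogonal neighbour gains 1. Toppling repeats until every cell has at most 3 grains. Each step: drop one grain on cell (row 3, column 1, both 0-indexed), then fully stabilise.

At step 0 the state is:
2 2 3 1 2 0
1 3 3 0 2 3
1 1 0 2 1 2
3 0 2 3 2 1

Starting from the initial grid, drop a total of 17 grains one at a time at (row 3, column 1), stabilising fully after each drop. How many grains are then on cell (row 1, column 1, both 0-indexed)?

3

t=0: 2 2 3 1 2 0
1 3 3 0 2 3
1 1 0 2 1 2
3 0 2 3 2 1
t=1: 2 2 3 1 2 0
1 3 3 0 2 3
1 1 0 2 1 2
3 1 2 3 2 1
t=2: 2 2 3 1 2 0
1 3 3 0 2 3
1 1 0 2 1 2
3 2 2 3 2 1
t=3: 2 2 3 1 2 0
1 3 3 0 2 3
1 1 0 2 1 2
3 3 2 3 2 1
t=4: 2 2 3 1 2 0
1 3 3 0 2 3
2 2 0 2 1 2
0 1 3 3 2 1
t=5: 2 2 3 1 2 0
1 3 3 0 2 3
2 2 0 2 1 2
0 2 3 3 2 1
t=6: 2 2 3 1 2 0
1 3 3 0 2 3
2 2 0 2 1 2
0 3 3 3 2 1
t=7: 2 2 3 1 2 0
1 3 3 0 2 3
2 3 1 3 1 2
1 1 1 0 3 1
t=8: 2 2 3 1 2 0
1 3 3 0 2 3
2 3 1 3 1 2
1 2 1 0 3 1
t=9: 2 2 3 1 2 0
1 3 3 0 2 3
2 3 1 3 1 2
1 3 1 0 3 1
t=10: 3 0 1 2 2 0
2 2 1 1 2 3
3 1 3 3 1 2
2 1 2 0 3 1
t=11: 3 0 1 2 2 0
2 2 1 1 2 3
3 1 3 3 1 2
2 2 2 0 3 1
t=12: 3 0 1 2 2 0
2 2 1 1 2 3
3 1 3 3 1 2
2 3 2 0 3 1
t=13: 3 0 1 2 2 0
2 2 1 1 2 3
3 2 3 3 1 2
3 0 3 0 3 1
t=14: 3 0 1 2 2 0
2 2 1 1 2 3
3 2 3 3 1 2
3 1 3 0 3 1
t=15: 3 0 1 2 2 0
2 2 1 1 2 3
3 2 3 3 1 2
3 2 3 0 3 1
t=16: 3 0 1 2 2 0
2 2 1 1 2 3
3 2 3 3 1 2
3 3 3 0 3 1
t=17: 3 0 1 2 2 0
3 3 2 2 2 3
1 1 2 0 2 2
1 3 1 2 3 1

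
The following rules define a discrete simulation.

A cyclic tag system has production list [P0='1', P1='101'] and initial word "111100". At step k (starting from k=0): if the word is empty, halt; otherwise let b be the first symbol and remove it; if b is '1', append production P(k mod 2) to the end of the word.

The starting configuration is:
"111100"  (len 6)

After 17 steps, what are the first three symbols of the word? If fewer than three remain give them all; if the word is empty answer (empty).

110

step 0: "111100"  (len 6)
step 1: "111001"  (len 6)
step 2: "11001101"  (len 8)
step 3: "10011011"  (len 8)
step 4: "0011011101"  (len 10)
step 5: "011011101"  (len 9)
step 6: "11011101"  (len 8)
step 7: "10111011"  (len 8)
step 8: "0111011101"  (len 10)
step 9: "111011101"  (len 9)
step 10: "11011101101"  (len 11)
step 11: "10111011011"  (len 11)
step 12: "0111011011101"  (len 13)
step 13: "111011011101"  (len 12)
step 14: "11011011101101"  (len 14)
step 15: "10110111011011"  (len 14)
step 16: "0110111011011101"  (len 16)
step 17: "110111011011101"  (len 15)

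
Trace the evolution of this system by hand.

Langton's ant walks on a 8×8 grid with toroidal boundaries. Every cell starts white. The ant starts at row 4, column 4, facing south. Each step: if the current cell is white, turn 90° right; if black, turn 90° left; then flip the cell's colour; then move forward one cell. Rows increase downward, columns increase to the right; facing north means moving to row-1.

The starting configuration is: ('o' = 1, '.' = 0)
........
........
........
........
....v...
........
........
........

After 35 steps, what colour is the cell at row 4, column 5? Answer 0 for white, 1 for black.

step 0: ........
........
........
........
....v...
........
........
........
step 1: ........
........
........
........
...<o...
........
........
........
step 2: ........
........
........
...^....
...oo...
........
........
........
step 3: ........
........
........
...o>...
...oo...
........
........
........
step 4: ........
........
........
...oo...
...ov...
........
........
........
step 5: ........
........
........
...oo...
...o.>..
........
........
........
step 6: ........
........
........
...oo...
...o.o..
.....v..
........
........
step 7: ........
........
........
...oo...
...o.o..
....<o..
........
........
step 8: ........
........
........
...oo...
...o^o..
....oo..
........
........
step 9: ........
........
........
...oo...
...oo>..
....oo..
........
........
step 10: ........
........
........
...oo^..
...oo...
....oo..
........
........
step 11: ........
........
........
...ooo>.
...oo...
....oo..
........
........
step 12: ........
........
........
...oooo.
...oo.v.
....oo..
........
........
step 13: ........
........
........
...oooo.
...oo<o.
....oo..
........
........
step 14: ........
........
........
...oo^o.
...oooo.
....oo..
........
........
step 15: ........
........
........
...o<.o.
...oooo.
....oo..
........
........
step 16: ........
........
........
...o..o.
...ovoo.
....oo..
........
........
step 17: ........
........
........
...o..o.
...o.>o.
....oo..
........
........
step 18: ........
........
........
...o.^o.
...o..o.
....oo..
........
........
step 19: ........
........
........
...o.o>.
...o..o.
....oo..
........
........
step 20: ........
........
......^.
...o.o..
...o..o.
....oo..
........
........
step 21: ........
........
......o>
...o.o..
...o..o.
....oo..
........
........
step 22: ........
........
......oo
...o.o.v
...o..o.
....oo..
........
........
step 23: ........
........
......oo
...o.o<o
...o..o.
....oo..
........
........
step 24: ........
........
......^o
...o.ooo
...o..o.
....oo..
........
........
step 25: ........
........
.....<.o
...o.ooo
...o..o.
....oo..
........
........
step 26: ........
.....^..
.....o.o
...o.ooo
...o..o.
....oo..
........
........
step 27: ........
.....o>.
.....o.o
...o.ooo
...o..o.
....oo..
........
........
step 28: ........
.....oo.
.....ovo
...o.ooo
...o..o.
....oo..
........
........
step 29: ........
.....oo.
.....<oo
...o.ooo
...o..o.
....oo..
........
........
step 30: ........
.....oo.
......oo
...o.voo
...o..o.
....oo..
........
........
step 31: ........
.....oo.
......oo
...o..>o
...o..o.
....oo..
........
........
step 32: ........
.....oo.
......^o
...o...o
...o..o.
....oo..
........
........
step 33: ........
.....oo.
.....<.o
...o...o
...o..o.
....oo..
........
........
step 34: ........
.....^o.
.....o.o
...o...o
...o..o.
....oo..
........
........
step 35: ........
....<.o.
.....o.o
...o...o
...o..o.
....oo..
........
........

0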